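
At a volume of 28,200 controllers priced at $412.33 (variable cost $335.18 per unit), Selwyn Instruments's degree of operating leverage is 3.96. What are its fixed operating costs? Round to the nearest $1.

Contribution at this volume is 28,200 × $77.15 = $2,175,630.00.
DOL = contribution / EBIT, so EBIT = $2,175,630.00 / 3.96 = $549,401.52.
And FC = contribution − EBIT = $2,175,630.00 − $549,401.52 = $1,626,228.

$1,626,228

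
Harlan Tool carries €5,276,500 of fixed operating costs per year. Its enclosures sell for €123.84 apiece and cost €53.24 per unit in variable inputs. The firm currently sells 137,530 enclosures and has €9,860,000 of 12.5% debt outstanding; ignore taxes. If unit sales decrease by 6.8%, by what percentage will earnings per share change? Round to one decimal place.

Contribution at this volume is 137,530 × €70.60 = €9,709,618.00.
Operating income = contribution − fixed costs = €9,709,618.00 − €5,276,500 = €4,433,118.00.
After interest of €1,232,500.00, pre-tax earnings = €3,200,618.00.
Degree of combined leverage = contribution ÷ (EBIT − I) = €9,709,618.00 ÷ €3,200,618.00 = 3.0337.
%ΔEPS = DCL × %ΔSales = 3.0337 × -6.8% = -20.6%.

-20.6%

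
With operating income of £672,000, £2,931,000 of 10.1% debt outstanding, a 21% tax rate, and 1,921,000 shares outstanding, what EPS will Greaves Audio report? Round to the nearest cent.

£0.15

Interest = £296,031.00, so EBT = £672,000 − £296,031.00 = £375,969.00.
Net income = £375,969.00 × (1 − 0.21) = £297,015.51.
EPS = £297,015.51 ÷ 1,921,000 = £0.15.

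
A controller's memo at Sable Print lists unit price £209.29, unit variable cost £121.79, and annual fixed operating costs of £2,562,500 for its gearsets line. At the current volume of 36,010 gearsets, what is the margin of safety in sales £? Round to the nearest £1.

£1,407,326

Each unit contributes £209.29 − £121.79 = £87.50. Break-even units = £2,562,500 ÷ £87.50 = 29,285.71; break-even revenue = 29,285.71 × £209.29 = £6,129,207.14.
Actual sales revenue = 36,010 × £209.29 = £7,536,532.90.
Margin of safety = £7,536,532.90 − £6,129,207.14 = £1,407,326.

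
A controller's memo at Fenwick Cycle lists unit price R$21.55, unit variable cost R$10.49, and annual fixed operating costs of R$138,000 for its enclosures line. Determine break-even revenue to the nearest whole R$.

R$268,888

CM per unit = R$21.55 − R$10.49 = R$11.06; CM ratio = R$11.06 / R$21.55 = 0.5132.
Break-even sales = FC ÷ CM ratio = R$138,000 × R$21.55 / R$11.06 = R$268,888.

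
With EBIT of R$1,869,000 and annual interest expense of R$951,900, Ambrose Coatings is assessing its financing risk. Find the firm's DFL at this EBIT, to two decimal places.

2.04

Annual interest charges come to R$951,900.00.
Degree of financial leverage = EBIT / (EBIT − interest) = R$1,869,000 / R$917,100.00 = 2.0379.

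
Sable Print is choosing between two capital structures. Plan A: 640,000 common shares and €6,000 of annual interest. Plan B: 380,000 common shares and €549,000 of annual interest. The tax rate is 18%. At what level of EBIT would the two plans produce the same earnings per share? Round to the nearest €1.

€1,342,615

At indifference, (EBIT − 6,000)(1 − t)/640,000 = (EBIT − 549,000)(1 − t)/380,000.
The (1 − t) factor cancels: (EBIT − 6,000) × 380,000 = (EBIT − 549,000) × 640,000.
Solving, EBIT = (549,000·640,000 − 6,000·380,000) / (640,000 − 380,000) = 349,080,000,000 / 260,000 = 1,342,615.38.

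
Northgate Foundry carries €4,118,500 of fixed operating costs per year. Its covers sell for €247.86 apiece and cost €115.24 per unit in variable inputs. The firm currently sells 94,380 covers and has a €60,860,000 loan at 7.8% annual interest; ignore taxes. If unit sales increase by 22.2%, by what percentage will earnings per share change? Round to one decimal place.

At 94,380 units, contribution = 94,380 × €132.62 = €12,516,675.60.
EBIT = €12,516,675.60 − €4,118,500 = €8,398,175.60.
After interest of €4,747,080.00, pre-tax earnings = €3,651,095.60.
DCL = total CM / (EBIT − I) = €12,516,675.60 / €3,651,095.60 = 3.4282.
EPS therefore changes by 3.4282 × (+22.2%) = +76.1%.

+76.1%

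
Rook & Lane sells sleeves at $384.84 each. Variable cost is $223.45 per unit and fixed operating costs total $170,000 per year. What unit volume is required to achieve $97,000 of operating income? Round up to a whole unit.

Unit CM = price − variable cost = $384.84 − $223.45 = $161.39.
Need Q such that Q × $161.39 − $170,000 = $97,000, i.e. Q = $267,000 / $161.39 = 1,654.38 → 1,655.

1,655 sleeves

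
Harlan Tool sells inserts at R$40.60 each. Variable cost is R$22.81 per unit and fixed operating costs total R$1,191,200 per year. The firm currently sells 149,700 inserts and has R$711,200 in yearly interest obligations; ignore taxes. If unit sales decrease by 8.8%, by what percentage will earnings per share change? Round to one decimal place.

Total contribution margin = 149,700 × R$17.79 = R$2,663,163.00.
Subtracting fixed costs: EBIT = R$2,663,163.00 − R$1,191,200 = R$1,471,963.00.
Interest = R$711,200.00, so EBIT − I = R$760,763.00.
Degree of combined leverage = contribution ÷ (EBIT − I) = R$2,663,163.00 ÷ R$760,763.00 = 3.5006.
EPS therefore changes by 3.5006 × (-8.8%) = -30.8%.

-30.8%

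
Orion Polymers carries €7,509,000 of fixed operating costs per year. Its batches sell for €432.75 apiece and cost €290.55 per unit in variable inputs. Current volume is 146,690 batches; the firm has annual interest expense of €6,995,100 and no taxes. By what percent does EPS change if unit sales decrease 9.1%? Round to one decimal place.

Contribution at this volume is 146,690 × €142.20 = €20,859,318.00.
EBIT = €20,859,318.00 − €7,509,000 = €13,350,318.00.
After interest of €6,995,100.00, pre-tax earnings = €6,355,218.00.
Degree of combined leverage = contribution ÷ (EBIT − I) = €20,859,318.00 ÷ €6,355,218.00 = 3.2822.
EPS therefore changes by 3.2822 × (-9.1%) = -29.9%.

-29.9%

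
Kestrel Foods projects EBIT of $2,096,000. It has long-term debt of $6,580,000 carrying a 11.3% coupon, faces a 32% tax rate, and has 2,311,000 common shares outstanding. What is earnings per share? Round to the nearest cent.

Interest = $743,540.00, so EBT = $2,096,000 − $743,540.00 = $1,352,460.00.
After tax at 32%: net income = $1,352,460.00 × 0.68 = $919,672.80.
Per share: $919,672.80 / 2,311,000 shares = $0.40.

$0.40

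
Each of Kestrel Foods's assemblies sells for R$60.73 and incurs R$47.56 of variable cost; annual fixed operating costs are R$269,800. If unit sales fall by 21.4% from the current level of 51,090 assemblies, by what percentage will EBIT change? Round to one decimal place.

Total contribution margin = 51,090 × R$13.17 = R$672,855.30.
EBIT = R$672,855.30 − R$269,800 = R$403,055.30.
So DOL = total CM / EBIT = R$672,855.30 / R$403,055.30 = 1.6694.
So EBIT moves 1.6694 × (-21.4%) = -35.7%.

-35.7%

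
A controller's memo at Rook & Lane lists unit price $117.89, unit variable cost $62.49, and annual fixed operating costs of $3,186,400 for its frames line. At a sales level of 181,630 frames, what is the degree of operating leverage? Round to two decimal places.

1.46

Contribution at this volume is 181,630 × $55.40 = $10,062,302.00.
Subtracting fixed costs: EBIT = $10,062,302.00 − $3,186,400 = $6,875,902.00.
So DOL = total CM / EBIT = $10,062,302.00 / $6,875,902.00 = 1.4634.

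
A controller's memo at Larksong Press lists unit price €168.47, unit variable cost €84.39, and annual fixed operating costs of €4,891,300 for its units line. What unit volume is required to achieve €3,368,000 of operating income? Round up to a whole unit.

98,232 units

Unit CM = price − variable cost = €168.47 − €84.39 = €84.08.
Need Q such that Q × €84.08 − €4,891,300 = €3,368,000, i.e. Q = €8,259,300 / €84.08 = 98,231.45 → 98,232.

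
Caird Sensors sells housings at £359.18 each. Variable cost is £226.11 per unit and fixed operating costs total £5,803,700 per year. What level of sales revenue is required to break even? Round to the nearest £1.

CM per unit = £359.18 − £226.11 = £133.07; CM ratio = £133.07 / £359.18 = 0.3705.
Break-even revenue = fixed costs × price ÷ CM = £5,803,700 × £359.18 ÷ £133.07 = £15,665,236.

£15,665,236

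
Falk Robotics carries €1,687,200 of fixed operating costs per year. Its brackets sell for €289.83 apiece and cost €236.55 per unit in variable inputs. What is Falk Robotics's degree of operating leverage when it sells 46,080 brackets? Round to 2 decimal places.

At 46,080 units, contribution = 46,080 × €53.28 = €2,455,142.40.
EBIT = €2,455,142.40 − €1,687,200 = €767,942.40.
So DOL = total CM / EBIT = €2,455,142.40 / €767,942.40 = 3.1970.

3.20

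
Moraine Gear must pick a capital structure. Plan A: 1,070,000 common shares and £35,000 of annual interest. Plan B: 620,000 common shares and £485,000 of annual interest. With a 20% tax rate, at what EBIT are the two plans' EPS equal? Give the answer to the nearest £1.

Set EPS_A = EPS_B: (EBIT − £35,000)(1 − 0.20) ÷ 1,070,000 = (EBIT − £485,000)(1 − 0.20) ÷ 620,000.
Cancelling (1 − t) and cross-multiplying: 620,000·(EBIT − 35,000) = 1,070,000·(EBIT − 485,000).
EBIT × (1,070,000 − 620,000) = 485,000 × 1,070,000 − 35,000 × 620,000 = 497,250,000,000, so EBIT = 497,250,000,000 ÷ 450,000 = 1,105,000.00.

£1,105,000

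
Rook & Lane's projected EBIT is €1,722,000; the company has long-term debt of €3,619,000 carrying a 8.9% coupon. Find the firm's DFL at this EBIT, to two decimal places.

Annual interest charges come to €322,091.00.
DFL = EBIT ÷ (EBIT − I) = €1,722,000 ÷ (€1,722,000 − €322,091.00) = €1,722,000 ÷ €1,399,909.00 = 1.2301.

1.23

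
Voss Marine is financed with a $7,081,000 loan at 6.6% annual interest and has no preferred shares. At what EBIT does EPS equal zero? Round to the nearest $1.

$467,346

Annual interest = 6.6% × $7,081,000 = $467,346.00.
Without preferred stock the financial break-even is simply EBIT = interest = $467,346.00.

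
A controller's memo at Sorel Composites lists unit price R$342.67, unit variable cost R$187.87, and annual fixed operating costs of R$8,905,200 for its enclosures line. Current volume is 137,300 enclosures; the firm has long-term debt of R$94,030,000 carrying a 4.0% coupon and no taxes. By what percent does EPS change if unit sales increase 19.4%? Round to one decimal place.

+48.0%

At 137,300 units, contribution = 137,300 × R$154.80 = R$21,254,040.00.
Operating income = contribution − fixed costs = R$21,254,040.00 − R$8,905,200 = R$12,348,840.00.
Interest = R$3,761,200.00, so EBIT − I = R$8,587,640.00.
DCL = total CM / (EBIT − I) = R$21,254,040.00 / R$8,587,640.00 = 2.4750.
EPS therefore changes by 2.4750 × (+19.4%) = +48.0%.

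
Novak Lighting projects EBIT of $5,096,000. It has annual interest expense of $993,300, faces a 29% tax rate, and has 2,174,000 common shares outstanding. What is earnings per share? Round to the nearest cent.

Interest = $993,300.00, so EBT = $5,096,000 − $993,300.00 = $4,102,700.00.
After tax at 29%: net income = $4,102,700.00 × 0.71 = $2,912,917.00.
EPS = $2,912,917.00 ÷ 2,174,000 = $1.34.

$1.34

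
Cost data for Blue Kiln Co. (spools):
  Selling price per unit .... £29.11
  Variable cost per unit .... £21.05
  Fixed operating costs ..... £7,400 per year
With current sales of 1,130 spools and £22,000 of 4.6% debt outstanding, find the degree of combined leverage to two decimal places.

13.09

At 1,130 units, contribution = 1,130 × £8.06 = £9,107.80.
Operating income = contribution − fixed costs = £9,107.80 − £7,400 = £1,707.80. Interest = £1,012.00, so EBIT − I = £695.80.
Degree of total leverage = total CM / (EBIT − interest) = £9,107.80 / £695.80 = 13.0897.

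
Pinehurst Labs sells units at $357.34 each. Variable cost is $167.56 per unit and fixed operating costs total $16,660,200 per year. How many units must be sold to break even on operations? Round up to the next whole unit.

87,787 units

Contribution margin per unit = $357.34 − $167.56 = $189.78.
Break-even Q = $16,660,200 / $189.78 = 87,786.91 → 87,787 units.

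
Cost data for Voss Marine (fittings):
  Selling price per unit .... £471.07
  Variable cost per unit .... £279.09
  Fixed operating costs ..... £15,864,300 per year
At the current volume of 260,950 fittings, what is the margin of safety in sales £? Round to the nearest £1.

£83,998,767

Unit CM = price − variable cost = £471.07 − £279.09 = £191.98. Break-even units = £15,864,300 ÷ £191.98 = 82,635.17; break-even revenue = 82,635.17 × £471.07 = £38,926,949.69.
Actual sales revenue = 260,950 × £471.07 = £122,925,716.50.
Margin of safety = £122,925,716.50 − £38,926,949.69 = £83,998,767.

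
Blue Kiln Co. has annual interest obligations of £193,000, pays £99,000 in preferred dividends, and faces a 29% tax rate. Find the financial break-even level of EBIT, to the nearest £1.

Preferred dividends are paid after tax, so their pre-tax equivalent is £99,000 ÷ (1 − 0.29) = £139,436.62.
EPS = 0 when EBIT covers interest plus the pre-tax preferred burden: £193,000 + £139,436.62 = £332,436.62.

£332,437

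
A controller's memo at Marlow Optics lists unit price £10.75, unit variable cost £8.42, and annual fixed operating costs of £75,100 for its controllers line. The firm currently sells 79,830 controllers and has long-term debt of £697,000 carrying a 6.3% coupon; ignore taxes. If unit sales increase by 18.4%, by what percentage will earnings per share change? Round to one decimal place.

+51.1%

At 79,830 units, contribution = 79,830 × £2.33 = £186,003.90.
Operating income = contribution − fixed costs = £186,003.90 − £75,100 = £110,903.90.
After interest of £43,911.00, pre-tax earnings = £66,992.90.
Degree of combined leverage = contribution ÷ (EBIT − I) = £186,003.90 ÷ £66,992.90 = 2.7765.
EPS therefore changes by 2.7765 × (+18.4%) = +51.1%.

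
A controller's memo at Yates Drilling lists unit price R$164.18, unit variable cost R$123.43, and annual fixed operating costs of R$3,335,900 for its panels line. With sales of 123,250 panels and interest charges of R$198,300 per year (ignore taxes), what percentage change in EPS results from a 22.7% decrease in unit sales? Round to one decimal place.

-76.6%

Contribution at this volume is 123,250 × R$40.75 = R$5,022,437.50.
Subtracting fixed costs: EBIT = R$5,022,437.50 − R$3,335,900 = R$1,686,537.50.
After interest of R$198,300.00, pre-tax earnings = R$1,488,237.50.
DCL = total CM / (EBIT − I) = R$5,022,437.50 / R$1,488,237.50 = 3.3748.
%ΔEPS = DCL × %ΔSales = 3.3748 × -22.7% = -76.6%.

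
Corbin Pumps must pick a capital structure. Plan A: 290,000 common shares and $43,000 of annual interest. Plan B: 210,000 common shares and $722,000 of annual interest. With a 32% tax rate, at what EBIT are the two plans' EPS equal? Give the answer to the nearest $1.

$2,504,375

At indifference, (EBIT − 43,000)(1 − t)/290,000 = (EBIT − 722,000)(1 − t)/210,000.
The (1 − t) factor cancels: (EBIT − 43,000) × 210,000 = (EBIT − 722,000) × 290,000.
Solving, EBIT = (722,000·290,000 − 43,000·210,000) / (290,000 − 210,000) = 200,350,000,000 / 80,000 = 2,504,375.00.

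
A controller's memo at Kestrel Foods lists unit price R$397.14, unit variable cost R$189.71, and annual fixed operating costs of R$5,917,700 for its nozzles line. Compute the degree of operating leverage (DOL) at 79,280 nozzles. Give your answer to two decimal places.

At 79,280 units, contribution = 79,280 × R$207.43 = R$16,445,050.40.
EBIT = R$16,445,050.40 − R$5,917,700 = R$10,527,350.40.
DOL = contribution ÷ EBIT = R$16,445,050.40 ÷ R$10,527,350.40 = 1.5621.

1.56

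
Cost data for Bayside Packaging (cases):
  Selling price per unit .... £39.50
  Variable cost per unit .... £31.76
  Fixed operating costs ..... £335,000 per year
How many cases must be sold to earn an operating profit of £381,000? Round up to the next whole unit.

92,507 cases

Each unit contributes £39.50 − £31.76 = £7.74.
Need Q such that Q × £7.74 − £335,000 = £381,000, i.e. Q = £716,000 / £7.74 = 92,506.46 → 92,507.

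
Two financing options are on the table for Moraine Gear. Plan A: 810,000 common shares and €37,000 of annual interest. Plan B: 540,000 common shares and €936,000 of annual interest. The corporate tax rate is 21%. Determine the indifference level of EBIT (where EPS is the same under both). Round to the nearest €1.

Set EPS_A = EPS_B: (EBIT − €37,000)(1 − 0.21) ÷ 810,000 = (EBIT − €936,000)(1 − 0.21) ÷ 540,000.
Cancelling (1 − t) and cross-multiplying: 540,000·(EBIT − 37,000) = 810,000·(EBIT − 936,000).
EBIT × (810,000 − 540,000) = 936,000 × 810,000 − 37,000 × 540,000 = 738,180,000,000, so EBIT = 738,180,000,000 ÷ 270,000 = 2,734,000.00.

€2,734,000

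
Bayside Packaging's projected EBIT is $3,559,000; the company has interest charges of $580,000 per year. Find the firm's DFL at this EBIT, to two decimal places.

Annual interest charges come to $580,000.00.
DFL = EBIT ÷ (EBIT − I) = $3,559,000 ÷ ($3,559,000 − $580,000.00) = $3,559,000 ÷ $2,979,000.00 = 1.1947.

1.19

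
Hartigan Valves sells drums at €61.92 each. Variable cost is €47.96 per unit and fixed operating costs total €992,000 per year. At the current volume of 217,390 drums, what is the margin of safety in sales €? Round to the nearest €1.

€9,060,743

Each unit contributes €61.92 − €47.96 = €13.96. Break-even units = €992,000 ÷ €13.96 = 71,060.17; break-even revenue = 71,060.17 × €61.92 = €4,400,045.85.
Actual sales revenue = 217,390 × €61.92 = €13,460,788.80.
Margin of safety = €13,460,788.80 − €4,400,045.85 = €9,060,743.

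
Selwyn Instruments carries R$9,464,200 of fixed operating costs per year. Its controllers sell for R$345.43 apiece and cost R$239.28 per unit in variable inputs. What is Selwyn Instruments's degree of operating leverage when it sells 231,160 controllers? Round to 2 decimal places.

Contribution at this volume is 231,160 × R$106.15 = R$24,537,634.00.
Subtracting fixed costs: EBIT = R$24,537,634.00 − R$9,464,200 = R$15,073,434.00.
So DOL = total CM / EBIT = R$24,537,634.00 / R$15,073,434.00 = 1.6279.

1.63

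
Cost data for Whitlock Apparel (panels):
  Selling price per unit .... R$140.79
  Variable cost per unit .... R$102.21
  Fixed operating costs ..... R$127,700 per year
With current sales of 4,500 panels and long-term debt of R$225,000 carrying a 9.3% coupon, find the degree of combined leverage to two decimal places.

6.95

At 4,500 units, contribution = 4,500 × R$38.58 = R$173,610.00.
Operating income = contribution − fixed costs = R$173,610.00 − R$127,700 = R$45,910.00. Interest = R$20,925.00.
DOL = R$173,610.00 ÷ R$45,910.00 = 3.7815; DFL = R$45,910.00 ÷ R$24,985.00 = 1.8375.
Combined leverage = 3.7815 × 1.8375 = 6.9485.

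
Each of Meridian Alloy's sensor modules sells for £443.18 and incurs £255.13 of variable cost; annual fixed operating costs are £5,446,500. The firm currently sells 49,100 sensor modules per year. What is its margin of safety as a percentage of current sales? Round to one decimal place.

Unit CM = price − variable cost = £443.18 − £255.13 = £188.05. Break-even units = £5,446,500 ÷ £188.05 = 28,963.04; break-even revenue = 28,963.04 × £443.18 = £12,835,840.84.
Current sales = 49,100 × £443.18 = £21,760,138.00.
Margin of safety = (£21,760,138.00 − £12,835,840.84) ÷ £21,760,138.00 = 41.0%.

41.0%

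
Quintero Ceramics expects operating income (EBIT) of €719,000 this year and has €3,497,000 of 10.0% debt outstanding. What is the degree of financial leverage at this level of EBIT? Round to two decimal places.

1.95

Annual interest charges come to €349,700.00.
Degree of financial leverage = EBIT / (EBIT − interest) = €719,000 / €369,300.00 = 1.9469.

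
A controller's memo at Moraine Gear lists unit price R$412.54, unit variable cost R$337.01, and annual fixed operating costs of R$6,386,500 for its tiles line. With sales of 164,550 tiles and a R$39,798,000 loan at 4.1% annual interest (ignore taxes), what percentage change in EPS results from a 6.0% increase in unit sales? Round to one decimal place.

At 164,550 units, contribution = 164,550 × R$75.53 = R$12,428,461.50.
Operating income = contribution − fixed costs = R$12,428,461.50 − R$6,386,500 = R$6,041,961.50.
Interest = R$1,631,718.00, so EBIT − I = R$4,410,243.50.
DCL = total CM / (EBIT − I) = R$12,428,461.50 / R$4,410,243.50 = 2.8181.
%ΔEPS = DCL × %ΔSales = 2.8181 × +6.0% = +16.9%.

+16.9%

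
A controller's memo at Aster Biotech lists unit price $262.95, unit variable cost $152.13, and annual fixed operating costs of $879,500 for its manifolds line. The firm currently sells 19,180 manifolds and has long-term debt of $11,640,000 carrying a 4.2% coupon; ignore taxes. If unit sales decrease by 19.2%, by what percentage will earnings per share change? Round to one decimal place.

Contribution at this volume is 19,180 × $110.82 = $2,125,527.60.
Operating income = contribution − fixed costs = $2,125,527.60 − $879,500 = $1,246,027.60.
After interest of $488,880.00, pre-tax earnings = $757,147.60.
DCL = total CM / (EBIT − I) = $2,125,527.60 / $757,147.60 = 2.8073.
%ΔEPS = DCL × %ΔSales = 2.8073 × -19.2% = -53.9%.

-53.9%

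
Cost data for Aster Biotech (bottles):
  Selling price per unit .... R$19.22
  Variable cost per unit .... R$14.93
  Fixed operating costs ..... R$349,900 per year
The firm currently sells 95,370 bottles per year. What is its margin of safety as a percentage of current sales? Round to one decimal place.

14.5%

Contribution margin per unit = R$19.22 − R$14.93 = R$4.29. Break-even units = R$349,900 ÷ R$4.29 = 81,561.77; break-even revenue = 81,561.77 × R$19.22 = R$1,567,617.25.
Current sales = 95,370 × R$19.22 = R$1,833,011.40.
Margin of safety = (R$1,833,011.40 − R$1,567,617.25) ÷ R$1,833,011.40 = 14.5%.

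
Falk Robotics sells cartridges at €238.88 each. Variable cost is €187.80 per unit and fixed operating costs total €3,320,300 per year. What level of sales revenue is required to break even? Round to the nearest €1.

€15,527,668

Contribution margin per unit = €238.88 − €187.80 = €51.08, a CM ratio of €51.08 ÷ €238.88 = 0.2138.
Break-even sales = FC ÷ CM ratio = €3,320,300 × €238.88 / €51.08 = €15,527,668.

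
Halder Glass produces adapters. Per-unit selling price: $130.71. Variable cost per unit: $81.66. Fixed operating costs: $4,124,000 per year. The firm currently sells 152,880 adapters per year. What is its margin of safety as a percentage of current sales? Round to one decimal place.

45.0%

Each unit contributes $130.71 − $81.66 = $49.05. Break-even units = $4,124,000 ÷ $49.05 = 84,077.47; break-even revenue = 84,077.47 × $130.71 = $10,989,766.36.
Actual sales revenue = 152,880 × $130.71 = $19,982,944.80.
Margin of safety = ($19,982,944.80 − $10,989,766.36) ÷ $19,982,944.80 = 45.0%.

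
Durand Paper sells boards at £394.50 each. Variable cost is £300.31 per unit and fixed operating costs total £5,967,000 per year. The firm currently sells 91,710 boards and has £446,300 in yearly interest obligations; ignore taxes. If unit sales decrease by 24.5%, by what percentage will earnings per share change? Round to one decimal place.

Contribution at this volume is 91,710 × £94.19 = £8,638,164.90.
Operating income = contribution − fixed costs = £8,638,164.90 − £5,967,000 = £2,671,164.90.
After interest of £446,300.00, pre-tax earnings = £2,224,864.90.
Degree of combined leverage = contribution ÷ (EBIT − I) = £8,638,164.90 ÷ £2,224,864.90 = 3.8826.
%ΔEPS = DCL × %ΔSales = 3.8826 × -24.5% = -95.1%.

-95.1%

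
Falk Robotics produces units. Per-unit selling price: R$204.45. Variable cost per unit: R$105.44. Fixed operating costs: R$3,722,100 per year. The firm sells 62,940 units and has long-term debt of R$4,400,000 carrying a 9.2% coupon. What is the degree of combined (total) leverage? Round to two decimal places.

Contribution at this volume is 62,940 × R$99.01 = R$6,231,689.40.
EBIT = R$6,231,689.40 − R$3,722,100 = R$2,509,589.40. Interest = R$404,800.00.
DOL = R$6,231,689.40 ÷ R$2,509,589.40 = 2.4832; DFL = R$2,509,589.40 ÷ R$2,104,789.40 = 1.1923.
DCL = DOL × DFL = 2.4832 × 1.1923 = 2.9607.

2.96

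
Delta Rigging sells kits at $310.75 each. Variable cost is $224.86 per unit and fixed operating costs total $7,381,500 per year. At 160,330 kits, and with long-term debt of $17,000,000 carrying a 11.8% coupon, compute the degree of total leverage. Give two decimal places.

Contribution at this volume is 160,330 × $85.89 = $13,770,743.70.
Operating income = contribution − fixed costs = $13,770,743.70 − $7,381,500 = $6,389,243.70. Interest = $2,006,000.00.
DOL = $13,770,743.70 ÷ $6,389,243.70 = 2.1553; DFL = $6,389,243.70 ÷ $4,383,243.70 = 1.4577.
DCL = DOL × DFL = 2.1553 × 1.4577 = 3.1418.

3.14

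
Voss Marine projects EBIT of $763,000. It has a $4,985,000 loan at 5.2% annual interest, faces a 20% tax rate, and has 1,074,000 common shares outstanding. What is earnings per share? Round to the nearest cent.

Interest = $259,220.00, so EBT = $763,000 − $259,220.00 = $503,780.00.
After tax at 20%: net income = $503,780.00 × 0.80 = $403,024.00.
EPS = $403,024.00 ÷ 1,074,000 = $0.38.

$0.38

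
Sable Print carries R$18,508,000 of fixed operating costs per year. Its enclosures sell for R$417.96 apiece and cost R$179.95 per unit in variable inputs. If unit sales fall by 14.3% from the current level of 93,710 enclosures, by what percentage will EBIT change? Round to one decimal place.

-84.0%

At 93,710 units, contribution = 93,710 × R$238.01 = R$22,303,917.10.
Operating income = contribution − fixed costs = R$22,303,917.10 − R$18,508,000 = R$3,795,917.10.
DOL = contribution ÷ EBIT = R$22,303,917.10 ÷ R$3,795,917.10 = 5.8758.
Operating income changes by 5.8758 × -14.3% = -84.0%.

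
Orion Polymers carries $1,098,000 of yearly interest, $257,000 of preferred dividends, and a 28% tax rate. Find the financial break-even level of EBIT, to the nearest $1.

Preferred dividends are paid after tax, so their pre-tax equivalent is $257,000 ÷ (1 − 0.28) = $356,944.44.
EPS = 0 when EBIT covers interest plus the pre-tax preferred burden: $1,098,000 + $356,944.44 = $1,454,944.44.

$1,454,944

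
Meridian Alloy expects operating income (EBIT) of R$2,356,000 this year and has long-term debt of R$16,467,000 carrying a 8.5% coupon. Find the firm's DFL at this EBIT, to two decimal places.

Interest = R$1,399,695.00.
Degree of financial leverage = EBIT / (EBIT − interest) = R$2,356,000 / R$956,305.00 = 2.4636.

2.46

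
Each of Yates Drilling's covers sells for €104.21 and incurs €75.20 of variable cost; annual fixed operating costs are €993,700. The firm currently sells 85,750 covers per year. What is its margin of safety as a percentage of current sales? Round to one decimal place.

60.1%

Contribution margin per unit = €104.21 − €75.20 = €29.01. Break-even units = €993,700 ÷ €29.01 = 34,253.71; break-even revenue = 34,253.71 × €104.21 = €3,569,578.66.
Current sales = 85,750 × €104.21 = €8,936,007.50.
Margin of safety = (€8,936,007.50 − €3,569,578.66) ÷ €8,936,007.50 = 60.1%.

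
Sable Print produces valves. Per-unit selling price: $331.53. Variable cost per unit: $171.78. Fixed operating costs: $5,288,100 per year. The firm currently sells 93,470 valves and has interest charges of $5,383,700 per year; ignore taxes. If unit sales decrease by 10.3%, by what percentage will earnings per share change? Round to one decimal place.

Total contribution margin = 93,470 × $159.75 = $14,931,832.50.
Subtracting fixed costs: EBIT = $14,931,832.50 − $5,288,100 = $9,643,732.50.
Interest = $5,383,700.00, so EBIT − I = $4,260,032.50.
DCL = total CM / (EBIT − I) = $14,931,832.50 / $4,260,032.50 = 3.5051.
%ΔEPS = DCL × %ΔSales = 3.5051 × -10.3% = -36.1%.

-36.1%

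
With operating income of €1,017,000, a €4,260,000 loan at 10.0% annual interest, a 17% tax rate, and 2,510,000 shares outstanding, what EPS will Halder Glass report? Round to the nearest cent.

Interest = €426,000.00, so EBT = €1,017,000 − €426,000.00 = €591,000.00.
Net income = €591,000.00 × (1 − 0.17) = €490,530.00.
Per share: €490,530.00 / 2,510,000 shares = €0.20.

€0.20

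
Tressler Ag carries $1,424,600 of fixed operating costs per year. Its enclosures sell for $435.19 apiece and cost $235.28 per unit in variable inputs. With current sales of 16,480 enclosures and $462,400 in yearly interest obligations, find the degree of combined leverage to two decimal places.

2.34

Total contribution margin = 16,480 × $199.91 = $3,294,516.80.
EBIT = $3,294,516.80 − $1,424,600 = $1,869,916.80. Interest = $462,400.00, so EBIT − I = $1,407,516.80.
Degree of total leverage = total CM / (EBIT − interest) = $3,294,516.80 / $1,407,516.80 = 2.3407.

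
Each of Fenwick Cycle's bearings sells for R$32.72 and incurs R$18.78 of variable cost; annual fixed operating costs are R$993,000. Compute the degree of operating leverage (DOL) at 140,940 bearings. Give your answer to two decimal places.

2.02

Contribution at this volume is 140,940 × R$13.94 = R$1,964,703.60.
Operating income = contribution − fixed costs = R$1,964,703.60 − R$993,000 = R$971,703.60.
So DOL = total CM / EBIT = R$1,964,703.60 / R$971,703.60 = 2.0219.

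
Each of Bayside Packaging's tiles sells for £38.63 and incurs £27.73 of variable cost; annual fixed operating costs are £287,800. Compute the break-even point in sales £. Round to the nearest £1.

£1,019,974

CM per unit = £38.63 − £27.73 = £10.90; CM ratio = £10.90 / £38.63 = 0.2822.
Break-even sales = FC ÷ CM ratio = £287,800 × £38.63 / £10.90 = £1,019,974.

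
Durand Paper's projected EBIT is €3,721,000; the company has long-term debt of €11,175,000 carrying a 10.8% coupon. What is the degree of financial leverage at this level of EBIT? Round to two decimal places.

1.48

Annual interest charges come to €1,206,900.00.
Degree of financial leverage = EBIT / (EBIT − interest) = €3,721,000 / €2,514,100.00 = 1.4801.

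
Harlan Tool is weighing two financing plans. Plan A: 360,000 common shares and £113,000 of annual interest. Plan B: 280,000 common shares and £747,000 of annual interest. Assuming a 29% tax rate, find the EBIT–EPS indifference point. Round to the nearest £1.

At indifference, (EBIT − 113,000)(1 − t)/360,000 = (EBIT − 747,000)(1 − t)/280,000.
Cancelling (1 − t) and cross-multiplying: 280,000·(EBIT − 113,000) = 360,000·(EBIT − 747,000).
Solving, EBIT = (747,000·360,000 − 113,000·280,000) / (360,000 − 280,000) = 237,280,000,000 / 80,000 = 2,966,000.00.

£2,966,000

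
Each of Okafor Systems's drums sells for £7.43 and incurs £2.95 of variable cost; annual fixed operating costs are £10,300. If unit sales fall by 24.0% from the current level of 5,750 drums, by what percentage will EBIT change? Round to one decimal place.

-40.0%

Contribution at this volume is 5,750 × £4.48 = £25,760.00.
EBIT = £25,760.00 − £10,300 = £15,460.00.
DOL = contribution ÷ EBIT = £25,760.00 ÷ £15,460.00 = 1.6662.
Operating income changes by 1.6662 × -24.0% = -40.0%.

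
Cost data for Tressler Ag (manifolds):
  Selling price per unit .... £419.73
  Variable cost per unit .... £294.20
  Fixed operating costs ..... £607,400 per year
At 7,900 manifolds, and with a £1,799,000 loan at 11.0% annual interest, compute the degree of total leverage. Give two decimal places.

Contribution at this volume is 7,900 × £125.53 = £991,687.00.
Subtracting fixed costs: EBIT = £991,687.00 − £607,400 = £384,287.00. Interest = £197,890.00, so EBIT − I = £186,397.00.
Degree of total leverage = total CM / (EBIT − interest) = £991,687.00 / £186,397.00 = 5.3203.

5.32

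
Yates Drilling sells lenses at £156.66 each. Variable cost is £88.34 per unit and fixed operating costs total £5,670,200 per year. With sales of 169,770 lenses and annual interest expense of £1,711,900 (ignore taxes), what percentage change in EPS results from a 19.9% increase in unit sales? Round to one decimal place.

+54.7%

Contribution at this volume is 169,770 × £68.32 = £11,598,686.40.
Subtracting fixed costs: EBIT = £11,598,686.40 − £5,670,200 = £5,928,486.40.
Interest = £1,711,900.00, so EBIT − I = £4,216,586.40.
DCL = total CM / (EBIT − I) = £11,598,686.40 / £4,216,586.40 = 2.7507.
EPS therefore changes by 2.7507 × (+19.9%) = +54.7%.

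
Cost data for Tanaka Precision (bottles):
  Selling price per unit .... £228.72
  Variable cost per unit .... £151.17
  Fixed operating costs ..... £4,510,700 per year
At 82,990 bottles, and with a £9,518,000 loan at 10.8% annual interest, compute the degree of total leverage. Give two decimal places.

Total contribution margin = 82,990 × £77.55 = £6,435,874.50.
Operating income = contribution − fixed costs = £6,435,874.50 − £4,510,700 = £1,925,174.50. Interest = £1,027,944.00, so EBIT − I = £897,230.50.
DCL = contribution ÷ (EBIT − I) = £6,435,874.50 ÷ £897,230.50 = 7.1730.

7.17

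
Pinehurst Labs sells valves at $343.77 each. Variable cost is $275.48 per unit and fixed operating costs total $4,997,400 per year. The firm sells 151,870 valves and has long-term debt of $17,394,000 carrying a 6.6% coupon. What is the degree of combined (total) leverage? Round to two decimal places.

2.45

Total contribution margin = 151,870 × $68.29 = $10,371,202.30.
Subtracting fixed costs: EBIT = $10,371,202.30 − $4,997,400 = $5,373,802.30. Interest = $1,148,004.00.
DOL = $10,371,202.30 ÷ $5,373,802.30 = 1.9300; DFL = $5,373,802.30 ÷ $4,225,798.30 = 1.2717.
DCL = DOL × DFL = 1.9300 × 1.2717 = 2.4544.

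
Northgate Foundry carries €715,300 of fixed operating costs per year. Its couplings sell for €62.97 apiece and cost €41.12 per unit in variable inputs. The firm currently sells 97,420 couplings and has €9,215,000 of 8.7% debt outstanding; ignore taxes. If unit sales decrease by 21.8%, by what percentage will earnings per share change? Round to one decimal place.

-75.9%

At 97,420 units, contribution = 97,420 × €21.85 = €2,128,627.00.
EBIT = €2,128,627.00 − €715,300 = €1,413,327.00.
Interest = €801,705.00, so EBIT − I = €611,622.00.
Degree of combined leverage = contribution ÷ (EBIT − I) = €2,128,627.00 ÷ €611,622.00 = 3.4803.
%ΔEPS = DCL × %ΔSales = 3.4803 × -21.8% = -75.9%.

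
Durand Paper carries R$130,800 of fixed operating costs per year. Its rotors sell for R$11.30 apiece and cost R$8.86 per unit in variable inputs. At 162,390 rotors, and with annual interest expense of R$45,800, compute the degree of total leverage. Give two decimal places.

Total contribution margin = 162,390 × R$2.44 = R$396,231.60.
Subtracting fixed costs: EBIT = R$396,231.60 − R$130,800 = R$265,431.60. Interest = R$45,800.00, so EBIT − I = R$219,631.60.
DCL = contribution ÷ (EBIT − I) = R$396,231.60 ÷ R$219,631.60 = 1.8041.

1.80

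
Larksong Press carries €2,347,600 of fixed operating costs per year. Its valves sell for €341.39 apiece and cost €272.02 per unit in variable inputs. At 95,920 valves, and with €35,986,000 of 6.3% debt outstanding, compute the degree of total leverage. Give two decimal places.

3.26

Total contribution margin = 95,920 × €69.37 = €6,653,970.40.
EBIT = €6,653,970.40 − €2,347,600 = €4,306,370.40. Interest = €2,267,118.00.
DOL = €6,653,970.40 ÷ €4,306,370.40 = 1.5451; DFL = €4,306,370.40 ÷ €2,039,252.40 = 2.1117.
DCL = DOL × DFL = 1.5451 × 2.1117 = 3.2628.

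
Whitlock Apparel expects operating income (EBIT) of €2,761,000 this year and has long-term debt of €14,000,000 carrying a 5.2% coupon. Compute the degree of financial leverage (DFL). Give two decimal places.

1.36

Annual interest charges come to €728,000.00.
DFL = EBIT ÷ (EBIT − I) = €2,761,000 ÷ (€2,761,000 − €728,000.00) = €2,761,000 ÷ €2,033,000.00 = 1.3581.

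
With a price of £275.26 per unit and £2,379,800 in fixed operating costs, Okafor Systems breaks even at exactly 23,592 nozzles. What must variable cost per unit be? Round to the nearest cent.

At break-even, FC = Q × (P − VC), so P − VC = £2,379,800 ÷ 23,592 = £100.8732.
Hence VC = price − CM = £275.26 − £100.8732 = £174.39.

£174.39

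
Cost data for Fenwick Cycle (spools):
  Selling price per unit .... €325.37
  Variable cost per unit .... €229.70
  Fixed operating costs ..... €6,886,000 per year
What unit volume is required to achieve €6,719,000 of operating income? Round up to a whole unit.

Unit CM = price − variable cost = €325.37 − €229.70 = €95.67.
Units = (FC + target) / CM = (€6,886,000 + €6,719,000) / €95.67 = 142,207.59, so 142,208 spools.

142,208 spools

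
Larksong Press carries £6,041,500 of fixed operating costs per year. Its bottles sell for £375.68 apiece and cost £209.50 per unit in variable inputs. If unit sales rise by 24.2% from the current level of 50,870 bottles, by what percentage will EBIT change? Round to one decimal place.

Total contribution margin = 50,870 × £166.18 = £8,453,576.60.
Operating income = contribution − fixed costs = £8,453,576.60 − £6,041,500 = £2,412,076.60.
So DOL = total CM / EBIT = £8,453,576.60 / £2,412,076.60 = 3.5047.
So EBIT moves 3.5047 × (+24.2%) = +84.8%.

+84.8%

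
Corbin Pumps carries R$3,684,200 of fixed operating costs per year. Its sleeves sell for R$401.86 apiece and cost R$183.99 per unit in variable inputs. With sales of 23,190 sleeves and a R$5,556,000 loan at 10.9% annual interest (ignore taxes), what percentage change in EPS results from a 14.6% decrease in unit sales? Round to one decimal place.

-96.7%

At 23,190 units, contribution = 23,190 × R$217.87 = R$5,052,405.30.
Subtracting fixed costs: EBIT = R$5,052,405.30 − R$3,684,200 = R$1,368,205.30.
Interest = R$605,604.00, so EBIT − I = R$762,601.30.
Degree of combined leverage = contribution ÷ (EBIT − I) = R$5,052,405.30 ÷ R$762,601.30 = 6.6252.
EPS therefore changes by 6.6252 × (-14.6%) = -96.7%.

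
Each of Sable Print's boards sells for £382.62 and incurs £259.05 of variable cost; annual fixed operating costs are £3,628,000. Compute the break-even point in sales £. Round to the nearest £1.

Contribution margin per unit = £382.62 − £259.05 = £123.57, a CM ratio of £123.57 ÷ £382.62 = 0.3230.
Break-even revenue = fixed costs × price ÷ CM = £3,628,000 × £382.62 ÷ £123.57 = £11,233,676.

£11,233,676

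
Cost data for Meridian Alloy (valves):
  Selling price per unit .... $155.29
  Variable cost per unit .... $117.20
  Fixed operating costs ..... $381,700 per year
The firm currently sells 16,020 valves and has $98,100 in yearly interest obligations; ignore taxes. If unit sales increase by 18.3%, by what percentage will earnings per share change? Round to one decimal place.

At 16,020 units, contribution = 16,020 × $38.09 = $610,201.80.
Subtracting fixed costs: EBIT = $610,201.80 − $381,700 = $228,501.80.
Interest = $98,100.00, so EBIT − I = $130,401.80.
Degree of combined leverage = contribution ÷ (EBIT − I) = $610,201.80 ÷ $130,401.80 = 4.6794.
EPS therefore changes by 4.6794 × (+18.3%) = +85.6%.

+85.6%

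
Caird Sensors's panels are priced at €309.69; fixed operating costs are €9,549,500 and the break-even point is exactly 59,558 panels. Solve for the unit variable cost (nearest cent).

Contribution per unit must be FC / Q = €9,549,500 / 59,558 = €160.3395.
Variable cost per unit = €309.69 − €160.3395 = €149.35.

€149.35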